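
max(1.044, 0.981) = 1.044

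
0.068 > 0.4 False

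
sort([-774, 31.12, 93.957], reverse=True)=[93.957, 31.12, -774]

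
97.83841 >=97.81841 True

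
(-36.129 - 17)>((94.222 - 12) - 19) False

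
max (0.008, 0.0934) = 0.0934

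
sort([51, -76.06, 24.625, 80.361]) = [-76.06, 24.625, 51, 80.361]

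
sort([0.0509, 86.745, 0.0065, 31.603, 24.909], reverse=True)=[86.745, 31.603, 24.909, 0.0509, 0.0065]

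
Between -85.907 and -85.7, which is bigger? -85.7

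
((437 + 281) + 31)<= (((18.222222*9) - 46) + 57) False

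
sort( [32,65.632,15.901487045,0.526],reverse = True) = [65.632,32,15.901487045,0.526]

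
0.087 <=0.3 True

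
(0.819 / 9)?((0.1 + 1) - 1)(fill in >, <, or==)<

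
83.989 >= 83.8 True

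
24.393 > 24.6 False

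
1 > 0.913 True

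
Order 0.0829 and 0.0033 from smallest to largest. 0.0033,0.0829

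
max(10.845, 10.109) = 10.845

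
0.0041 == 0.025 False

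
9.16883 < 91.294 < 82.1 False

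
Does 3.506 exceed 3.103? Yes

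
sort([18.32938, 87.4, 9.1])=[9.1, 18.32938, 87.4]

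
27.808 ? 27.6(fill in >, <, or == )>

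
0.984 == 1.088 False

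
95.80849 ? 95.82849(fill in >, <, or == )<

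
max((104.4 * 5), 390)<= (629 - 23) True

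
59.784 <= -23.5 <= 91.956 False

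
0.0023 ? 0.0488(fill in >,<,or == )<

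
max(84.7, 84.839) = 84.839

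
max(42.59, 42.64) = 42.64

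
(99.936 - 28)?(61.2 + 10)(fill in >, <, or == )>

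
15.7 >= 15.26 True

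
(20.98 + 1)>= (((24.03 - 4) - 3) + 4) True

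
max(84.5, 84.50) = 84.50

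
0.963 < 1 True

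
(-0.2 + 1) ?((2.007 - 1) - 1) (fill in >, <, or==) >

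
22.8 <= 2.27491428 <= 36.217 False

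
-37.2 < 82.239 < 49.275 False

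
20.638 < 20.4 False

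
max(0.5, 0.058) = 0.5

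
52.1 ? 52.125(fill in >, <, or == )<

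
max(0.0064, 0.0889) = 0.0889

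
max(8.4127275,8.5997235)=8.5997235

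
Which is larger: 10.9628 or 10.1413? 10.9628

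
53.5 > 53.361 True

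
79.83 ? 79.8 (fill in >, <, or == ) >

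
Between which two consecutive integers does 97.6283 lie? 97 and 98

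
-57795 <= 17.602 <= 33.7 True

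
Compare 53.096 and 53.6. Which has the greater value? 53.6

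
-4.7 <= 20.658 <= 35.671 True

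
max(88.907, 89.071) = 89.071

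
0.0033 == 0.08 False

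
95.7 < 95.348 False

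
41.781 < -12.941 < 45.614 False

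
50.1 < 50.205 True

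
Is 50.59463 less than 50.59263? No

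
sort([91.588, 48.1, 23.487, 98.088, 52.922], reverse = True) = [98.088, 91.588, 52.922, 48.1, 23.487]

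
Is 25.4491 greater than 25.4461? Yes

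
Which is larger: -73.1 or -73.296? -73.1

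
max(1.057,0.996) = 1.057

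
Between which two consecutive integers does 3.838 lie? 3 and 4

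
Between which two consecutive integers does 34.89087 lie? 34 and 35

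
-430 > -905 True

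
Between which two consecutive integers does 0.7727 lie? 0 and 1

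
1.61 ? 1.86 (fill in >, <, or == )<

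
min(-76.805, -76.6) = -76.805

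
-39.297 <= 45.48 True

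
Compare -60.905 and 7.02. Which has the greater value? 7.02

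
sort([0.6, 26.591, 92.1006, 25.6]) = [0.6, 25.6, 26.591, 92.1006]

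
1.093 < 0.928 False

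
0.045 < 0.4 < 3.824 True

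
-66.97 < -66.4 True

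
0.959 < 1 True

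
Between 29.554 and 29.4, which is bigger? 29.554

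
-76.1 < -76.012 True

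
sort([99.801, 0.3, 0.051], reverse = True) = [99.801, 0.3, 0.051]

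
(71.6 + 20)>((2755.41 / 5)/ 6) False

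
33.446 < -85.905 False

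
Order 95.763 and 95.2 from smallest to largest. 95.2, 95.763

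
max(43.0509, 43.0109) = 43.0509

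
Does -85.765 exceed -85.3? No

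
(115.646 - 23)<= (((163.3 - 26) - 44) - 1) False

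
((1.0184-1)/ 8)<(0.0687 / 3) True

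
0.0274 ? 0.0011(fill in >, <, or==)>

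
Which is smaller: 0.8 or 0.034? 0.034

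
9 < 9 False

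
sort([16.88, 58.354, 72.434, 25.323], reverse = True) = [72.434, 58.354, 25.323, 16.88]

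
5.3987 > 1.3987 True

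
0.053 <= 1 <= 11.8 True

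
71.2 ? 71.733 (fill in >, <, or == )<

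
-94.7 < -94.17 True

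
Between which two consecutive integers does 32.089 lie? 32 and 33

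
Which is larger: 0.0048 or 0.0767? 0.0767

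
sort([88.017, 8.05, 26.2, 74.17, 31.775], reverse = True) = [88.017, 74.17, 31.775, 26.2, 8.05]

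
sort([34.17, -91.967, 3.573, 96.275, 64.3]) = [-91.967, 3.573, 34.17, 64.3, 96.275]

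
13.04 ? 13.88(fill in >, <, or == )<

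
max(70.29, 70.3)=70.3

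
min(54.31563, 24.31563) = 24.31563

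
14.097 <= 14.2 True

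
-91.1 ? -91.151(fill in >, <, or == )>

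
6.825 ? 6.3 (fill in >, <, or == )>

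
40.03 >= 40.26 False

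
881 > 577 True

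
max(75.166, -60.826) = 75.166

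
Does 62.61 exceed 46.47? Yes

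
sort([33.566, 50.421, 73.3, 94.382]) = [33.566, 50.421, 73.3, 94.382]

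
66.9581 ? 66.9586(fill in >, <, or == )<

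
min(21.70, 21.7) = 21.70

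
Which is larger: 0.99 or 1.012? 1.012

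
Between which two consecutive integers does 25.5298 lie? 25 and 26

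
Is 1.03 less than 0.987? No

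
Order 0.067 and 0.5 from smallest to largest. 0.067, 0.5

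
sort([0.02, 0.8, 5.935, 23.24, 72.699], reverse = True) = [72.699, 23.24, 5.935, 0.8, 0.02]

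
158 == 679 False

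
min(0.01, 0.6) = 0.01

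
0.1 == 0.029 False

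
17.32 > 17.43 False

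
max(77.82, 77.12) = 77.82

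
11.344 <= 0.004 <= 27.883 False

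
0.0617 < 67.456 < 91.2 True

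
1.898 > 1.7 True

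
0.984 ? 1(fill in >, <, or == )<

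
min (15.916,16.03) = 15.916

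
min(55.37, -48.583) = -48.583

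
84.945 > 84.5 True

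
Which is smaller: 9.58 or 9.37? 9.37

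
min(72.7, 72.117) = 72.117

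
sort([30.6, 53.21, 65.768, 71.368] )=[30.6, 53.21, 65.768, 71.368]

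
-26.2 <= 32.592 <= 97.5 True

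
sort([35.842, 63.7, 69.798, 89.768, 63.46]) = [35.842, 63.46, 63.7, 69.798, 89.768]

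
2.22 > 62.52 False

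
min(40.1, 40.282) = 40.1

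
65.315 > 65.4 False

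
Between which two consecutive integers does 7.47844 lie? 7 and 8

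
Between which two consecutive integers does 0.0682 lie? 0 and 1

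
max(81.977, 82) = 82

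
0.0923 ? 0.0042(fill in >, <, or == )>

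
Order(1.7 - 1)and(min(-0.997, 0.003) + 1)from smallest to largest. (min(-0.997, 0.003) + 1), (1.7 - 1)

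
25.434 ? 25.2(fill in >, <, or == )>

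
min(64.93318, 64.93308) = 64.93308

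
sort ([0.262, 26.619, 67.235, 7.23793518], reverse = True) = [67.235, 26.619, 7.23793518, 0.262]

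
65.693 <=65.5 False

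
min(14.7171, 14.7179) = 14.7171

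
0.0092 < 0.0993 True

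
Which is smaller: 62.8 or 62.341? 62.341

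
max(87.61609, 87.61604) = 87.61609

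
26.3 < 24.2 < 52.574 False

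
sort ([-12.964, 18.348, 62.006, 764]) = [-12.964, 18.348, 62.006, 764]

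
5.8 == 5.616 False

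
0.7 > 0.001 True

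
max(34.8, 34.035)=34.8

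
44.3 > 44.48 False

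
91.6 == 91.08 False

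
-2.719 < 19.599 True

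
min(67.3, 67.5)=67.3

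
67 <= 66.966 False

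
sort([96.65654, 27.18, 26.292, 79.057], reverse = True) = [96.65654, 79.057, 27.18, 26.292]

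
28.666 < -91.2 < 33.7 False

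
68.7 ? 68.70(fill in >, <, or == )==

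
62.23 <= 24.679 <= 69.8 False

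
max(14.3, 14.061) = 14.3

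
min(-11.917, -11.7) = -11.917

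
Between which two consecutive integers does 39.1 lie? 39 and 40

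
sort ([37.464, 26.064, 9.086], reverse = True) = [37.464, 26.064, 9.086]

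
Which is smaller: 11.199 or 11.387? 11.199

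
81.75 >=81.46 True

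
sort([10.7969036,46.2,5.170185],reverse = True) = [46.2,10.7969036,5.170185]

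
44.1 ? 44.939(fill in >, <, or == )<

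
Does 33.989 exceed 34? No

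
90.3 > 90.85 False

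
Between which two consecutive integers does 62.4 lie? 62 and 63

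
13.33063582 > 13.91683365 False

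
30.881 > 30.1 True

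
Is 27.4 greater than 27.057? Yes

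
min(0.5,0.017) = 0.017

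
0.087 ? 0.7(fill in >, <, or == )<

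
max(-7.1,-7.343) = -7.1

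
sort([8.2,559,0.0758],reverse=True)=[559,8.2,0.0758]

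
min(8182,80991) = 8182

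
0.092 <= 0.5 True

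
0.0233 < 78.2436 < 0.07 False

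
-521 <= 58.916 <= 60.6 True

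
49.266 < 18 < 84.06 False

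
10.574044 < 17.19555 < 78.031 True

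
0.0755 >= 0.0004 True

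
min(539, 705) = 539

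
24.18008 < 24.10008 False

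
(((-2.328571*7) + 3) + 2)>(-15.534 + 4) True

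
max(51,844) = 844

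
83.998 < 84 True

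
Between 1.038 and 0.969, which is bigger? 1.038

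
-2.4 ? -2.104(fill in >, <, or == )<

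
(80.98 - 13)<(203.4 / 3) False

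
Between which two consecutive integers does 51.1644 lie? 51 and 52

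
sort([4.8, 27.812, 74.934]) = [4.8, 27.812, 74.934]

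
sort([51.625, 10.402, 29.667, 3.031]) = [3.031, 10.402, 29.667, 51.625]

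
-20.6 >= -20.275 False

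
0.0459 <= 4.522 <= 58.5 True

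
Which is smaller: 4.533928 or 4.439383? 4.439383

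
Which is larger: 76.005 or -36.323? 76.005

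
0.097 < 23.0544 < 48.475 True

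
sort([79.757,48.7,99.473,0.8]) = [0.8,48.7,79.757,99.473]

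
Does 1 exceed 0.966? Yes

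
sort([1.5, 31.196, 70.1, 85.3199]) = [1.5, 31.196, 70.1, 85.3199]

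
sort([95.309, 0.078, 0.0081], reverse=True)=[95.309, 0.078, 0.0081]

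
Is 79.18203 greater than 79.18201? Yes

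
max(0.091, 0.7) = 0.7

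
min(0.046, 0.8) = 0.046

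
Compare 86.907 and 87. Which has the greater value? 87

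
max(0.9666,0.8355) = 0.9666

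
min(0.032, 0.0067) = 0.0067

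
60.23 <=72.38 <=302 True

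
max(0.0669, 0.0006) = 0.0669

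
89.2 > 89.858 False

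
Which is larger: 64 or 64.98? 64.98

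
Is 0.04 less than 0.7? Yes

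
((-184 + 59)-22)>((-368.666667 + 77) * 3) True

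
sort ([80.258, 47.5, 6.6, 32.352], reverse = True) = [80.258, 47.5, 32.352, 6.6]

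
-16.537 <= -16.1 True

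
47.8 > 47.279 True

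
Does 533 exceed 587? No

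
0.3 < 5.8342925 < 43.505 True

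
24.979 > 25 False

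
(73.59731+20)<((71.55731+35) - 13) False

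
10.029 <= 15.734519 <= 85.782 True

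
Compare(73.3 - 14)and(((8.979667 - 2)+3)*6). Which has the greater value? (((8.979667 - 2)+3)*6)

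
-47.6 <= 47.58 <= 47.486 False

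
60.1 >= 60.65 False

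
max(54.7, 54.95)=54.95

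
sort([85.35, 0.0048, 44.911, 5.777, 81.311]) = [0.0048, 5.777, 44.911, 81.311, 85.35]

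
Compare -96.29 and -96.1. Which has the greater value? -96.1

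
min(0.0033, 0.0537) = 0.0033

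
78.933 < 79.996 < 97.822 True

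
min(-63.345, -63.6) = -63.6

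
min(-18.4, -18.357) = -18.4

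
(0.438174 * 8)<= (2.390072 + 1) False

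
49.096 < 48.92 False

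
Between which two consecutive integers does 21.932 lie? 21 and 22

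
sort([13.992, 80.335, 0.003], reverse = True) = [80.335, 13.992, 0.003]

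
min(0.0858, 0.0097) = 0.0097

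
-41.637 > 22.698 False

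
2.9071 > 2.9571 False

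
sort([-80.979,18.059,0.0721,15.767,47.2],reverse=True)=[47.2,18.059,15.767,0.0721,-80.979]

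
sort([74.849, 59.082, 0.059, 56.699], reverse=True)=[74.849, 59.082, 56.699, 0.059]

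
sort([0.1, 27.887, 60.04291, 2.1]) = [0.1, 2.1, 27.887, 60.04291]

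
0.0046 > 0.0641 False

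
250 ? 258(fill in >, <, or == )<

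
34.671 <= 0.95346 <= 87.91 False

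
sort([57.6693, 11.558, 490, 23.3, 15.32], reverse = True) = [490, 57.6693, 23.3, 15.32, 11.558]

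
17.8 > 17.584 True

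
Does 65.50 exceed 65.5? No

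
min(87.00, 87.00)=87.00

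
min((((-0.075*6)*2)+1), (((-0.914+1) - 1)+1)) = 0.086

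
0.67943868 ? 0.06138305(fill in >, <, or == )>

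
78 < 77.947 False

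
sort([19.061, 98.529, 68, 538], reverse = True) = [538, 98.529, 68, 19.061]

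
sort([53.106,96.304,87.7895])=[53.106,87.7895,96.304]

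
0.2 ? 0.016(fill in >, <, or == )>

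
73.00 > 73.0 False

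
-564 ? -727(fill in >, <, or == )>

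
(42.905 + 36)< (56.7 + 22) False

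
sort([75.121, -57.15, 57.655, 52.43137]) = [-57.15, 52.43137, 57.655, 75.121]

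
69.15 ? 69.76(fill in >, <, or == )<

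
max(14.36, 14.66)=14.66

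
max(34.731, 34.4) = 34.731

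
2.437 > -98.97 True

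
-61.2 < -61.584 False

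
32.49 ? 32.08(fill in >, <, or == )>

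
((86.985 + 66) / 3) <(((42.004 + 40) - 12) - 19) True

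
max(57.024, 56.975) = 57.024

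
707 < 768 True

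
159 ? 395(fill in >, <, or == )<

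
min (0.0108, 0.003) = 0.003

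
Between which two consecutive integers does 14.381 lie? 14 and 15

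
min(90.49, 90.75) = 90.49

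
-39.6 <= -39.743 False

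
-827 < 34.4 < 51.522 True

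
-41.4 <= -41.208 True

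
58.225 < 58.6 True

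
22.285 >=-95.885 True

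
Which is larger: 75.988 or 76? 76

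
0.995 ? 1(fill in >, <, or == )<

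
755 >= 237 True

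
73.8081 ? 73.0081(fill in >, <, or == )>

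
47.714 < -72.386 False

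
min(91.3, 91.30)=91.3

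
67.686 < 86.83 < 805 True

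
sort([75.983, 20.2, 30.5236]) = [20.2, 30.5236, 75.983]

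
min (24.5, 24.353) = 24.353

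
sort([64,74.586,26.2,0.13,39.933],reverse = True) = [74.586,64,39.933,26.2,0.13]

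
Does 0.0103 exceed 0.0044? Yes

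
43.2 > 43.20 False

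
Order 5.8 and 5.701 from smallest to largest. 5.701, 5.8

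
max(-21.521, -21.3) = -21.3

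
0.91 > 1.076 False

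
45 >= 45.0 True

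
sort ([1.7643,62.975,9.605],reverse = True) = [62.975,9.605,1.7643]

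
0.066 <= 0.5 True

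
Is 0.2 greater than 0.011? Yes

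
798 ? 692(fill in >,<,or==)>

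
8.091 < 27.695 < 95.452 True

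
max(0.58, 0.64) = 0.64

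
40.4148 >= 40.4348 False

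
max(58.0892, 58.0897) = 58.0897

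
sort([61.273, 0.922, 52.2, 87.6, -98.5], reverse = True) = [87.6, 61.273, 52.2, 0.922, -98.5]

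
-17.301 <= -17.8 False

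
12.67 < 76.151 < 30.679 False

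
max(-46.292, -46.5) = -46.292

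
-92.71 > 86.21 False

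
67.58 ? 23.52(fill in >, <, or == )>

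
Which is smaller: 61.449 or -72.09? -72.09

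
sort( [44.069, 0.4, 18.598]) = [0.4, 18.598, 44.069]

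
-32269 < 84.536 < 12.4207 False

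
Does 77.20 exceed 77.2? No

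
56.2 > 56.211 False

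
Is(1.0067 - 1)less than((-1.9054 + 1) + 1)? Yes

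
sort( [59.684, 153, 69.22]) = [59.684, 69.22, 153]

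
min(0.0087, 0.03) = 0.0087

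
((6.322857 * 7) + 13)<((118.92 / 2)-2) True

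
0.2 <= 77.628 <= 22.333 False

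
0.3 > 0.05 True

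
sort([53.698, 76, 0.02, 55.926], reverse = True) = [76, 55.926, 53.698, 0.02]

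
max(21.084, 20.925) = 21.084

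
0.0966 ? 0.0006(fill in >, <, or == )>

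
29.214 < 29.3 True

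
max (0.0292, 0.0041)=0.0292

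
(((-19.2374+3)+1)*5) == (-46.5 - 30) False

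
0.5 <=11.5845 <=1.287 False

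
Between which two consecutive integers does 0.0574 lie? 0 and 1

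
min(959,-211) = -211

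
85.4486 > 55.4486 True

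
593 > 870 False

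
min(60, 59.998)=59.998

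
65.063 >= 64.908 True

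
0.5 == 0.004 False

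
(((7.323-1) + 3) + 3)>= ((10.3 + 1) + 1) True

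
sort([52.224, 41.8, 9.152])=[9.152, 41.8, 52.224]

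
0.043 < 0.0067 False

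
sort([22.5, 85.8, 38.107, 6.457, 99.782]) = [6.457, 22.5, 38.107, 85.8, 99.782]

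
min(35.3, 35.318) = 35.3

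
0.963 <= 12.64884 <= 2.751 False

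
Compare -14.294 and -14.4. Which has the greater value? -14.294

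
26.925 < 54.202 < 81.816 True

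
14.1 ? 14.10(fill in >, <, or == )==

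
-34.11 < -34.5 False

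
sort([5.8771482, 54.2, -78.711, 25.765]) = [-78.711, 5.8771482, 25.765, 54.2]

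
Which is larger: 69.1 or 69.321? 69.321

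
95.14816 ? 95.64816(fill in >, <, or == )<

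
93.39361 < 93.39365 True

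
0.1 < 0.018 False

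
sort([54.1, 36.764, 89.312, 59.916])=[36.764, 54.1, 59.916, 89.312]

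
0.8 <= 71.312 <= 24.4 False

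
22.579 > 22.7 False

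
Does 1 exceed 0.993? Yes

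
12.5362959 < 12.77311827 True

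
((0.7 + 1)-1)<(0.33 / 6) False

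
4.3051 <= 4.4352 True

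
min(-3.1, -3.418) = -3.418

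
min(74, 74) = 74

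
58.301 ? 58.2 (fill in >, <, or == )>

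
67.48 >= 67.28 True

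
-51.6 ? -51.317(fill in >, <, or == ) <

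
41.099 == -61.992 False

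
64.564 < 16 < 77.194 False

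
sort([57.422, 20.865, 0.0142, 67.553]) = [0.0142, 20.865, 57.422, 67.553]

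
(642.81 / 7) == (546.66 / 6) False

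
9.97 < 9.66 False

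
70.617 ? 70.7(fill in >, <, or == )<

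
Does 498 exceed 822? No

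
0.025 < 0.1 True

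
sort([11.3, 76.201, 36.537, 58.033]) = [11.3, 36.537, 58.033, 76.201]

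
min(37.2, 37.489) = 37.2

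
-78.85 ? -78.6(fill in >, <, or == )<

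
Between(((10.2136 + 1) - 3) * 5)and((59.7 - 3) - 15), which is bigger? ((59.7 - 3) - 15)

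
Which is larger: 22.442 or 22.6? 22.6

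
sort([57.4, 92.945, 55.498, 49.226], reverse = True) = [92.945, 57.4, 55.498, 49.226]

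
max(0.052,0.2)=0.2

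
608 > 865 False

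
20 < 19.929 False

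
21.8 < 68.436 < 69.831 True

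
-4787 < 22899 True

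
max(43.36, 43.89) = 43.89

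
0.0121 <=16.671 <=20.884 True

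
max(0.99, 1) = 1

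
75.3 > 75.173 True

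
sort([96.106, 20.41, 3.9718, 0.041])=[0.041, 3.9718, 20.41, 96.106]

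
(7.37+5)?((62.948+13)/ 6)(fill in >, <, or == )<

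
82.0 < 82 False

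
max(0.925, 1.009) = 1.009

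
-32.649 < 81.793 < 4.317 False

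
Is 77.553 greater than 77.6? No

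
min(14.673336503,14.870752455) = 14.673336503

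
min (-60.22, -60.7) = -60.7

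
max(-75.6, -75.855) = -75.6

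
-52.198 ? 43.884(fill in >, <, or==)<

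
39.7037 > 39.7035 True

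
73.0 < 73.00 False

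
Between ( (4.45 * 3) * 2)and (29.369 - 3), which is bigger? ( (4.45 * 3) * 2)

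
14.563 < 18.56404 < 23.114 True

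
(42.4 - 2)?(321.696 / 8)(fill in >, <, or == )>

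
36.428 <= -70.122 False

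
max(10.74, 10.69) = 10.74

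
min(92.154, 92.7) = 92.154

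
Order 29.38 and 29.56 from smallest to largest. 29.38, 29.56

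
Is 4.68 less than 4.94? Yes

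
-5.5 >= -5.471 False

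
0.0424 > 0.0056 True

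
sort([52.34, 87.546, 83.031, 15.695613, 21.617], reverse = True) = [87.546, 83.031, 52.34, 21.617, 15.695613]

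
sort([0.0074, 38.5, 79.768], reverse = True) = [79.768, 38.5, 0.0074]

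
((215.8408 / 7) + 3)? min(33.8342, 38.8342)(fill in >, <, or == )>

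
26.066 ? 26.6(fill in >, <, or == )<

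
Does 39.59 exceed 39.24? Yes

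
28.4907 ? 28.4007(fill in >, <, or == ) >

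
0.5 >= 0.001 True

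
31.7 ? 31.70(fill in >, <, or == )==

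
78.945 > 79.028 False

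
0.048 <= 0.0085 False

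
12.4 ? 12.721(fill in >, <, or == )<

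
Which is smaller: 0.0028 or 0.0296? 0.0028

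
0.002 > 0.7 False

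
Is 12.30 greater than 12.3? No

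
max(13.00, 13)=13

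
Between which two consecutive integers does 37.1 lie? 37 and 38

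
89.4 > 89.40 False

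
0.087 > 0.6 False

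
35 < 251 True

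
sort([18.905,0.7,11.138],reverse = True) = [18.905,11.138,0.7]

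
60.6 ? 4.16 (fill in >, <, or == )>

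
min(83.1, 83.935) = 83.1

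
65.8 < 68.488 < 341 True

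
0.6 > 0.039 True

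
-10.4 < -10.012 True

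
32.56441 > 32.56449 False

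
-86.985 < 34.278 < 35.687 True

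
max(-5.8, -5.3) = -5.3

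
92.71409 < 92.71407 False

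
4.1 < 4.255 True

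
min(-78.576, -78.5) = -78.576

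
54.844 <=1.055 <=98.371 False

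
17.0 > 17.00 False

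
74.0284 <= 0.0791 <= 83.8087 False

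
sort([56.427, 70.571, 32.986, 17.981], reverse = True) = [70.571, 56.427, 32.986, 17.981]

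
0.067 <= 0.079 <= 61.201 True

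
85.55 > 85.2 True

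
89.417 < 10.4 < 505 False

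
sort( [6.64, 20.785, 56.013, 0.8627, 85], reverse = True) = [85, 56.013, 20.785, 6.64, 0.8627]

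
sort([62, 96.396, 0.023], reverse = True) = [96.396, 62, 0.023]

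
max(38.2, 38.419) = 38.419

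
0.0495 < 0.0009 False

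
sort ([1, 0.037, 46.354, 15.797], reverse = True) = [46.354, 15.797, 1, 0.037]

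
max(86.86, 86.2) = 86.86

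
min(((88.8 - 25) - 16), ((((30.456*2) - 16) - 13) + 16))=47.8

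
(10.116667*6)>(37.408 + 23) True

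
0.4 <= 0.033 False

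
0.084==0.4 False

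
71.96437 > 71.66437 True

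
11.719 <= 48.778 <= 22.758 False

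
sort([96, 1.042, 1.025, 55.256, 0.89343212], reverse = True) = [96, 55.256, 1.042, 1.025, 0.89343212]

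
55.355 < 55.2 False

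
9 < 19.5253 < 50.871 True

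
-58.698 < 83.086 True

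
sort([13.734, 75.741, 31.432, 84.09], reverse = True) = [84.09, 75.741, 31.432, 13.734]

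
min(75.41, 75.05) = 75.05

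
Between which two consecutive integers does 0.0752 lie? 0 and 1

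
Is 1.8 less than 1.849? Yes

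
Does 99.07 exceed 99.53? No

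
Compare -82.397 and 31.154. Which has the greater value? 31.154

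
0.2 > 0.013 True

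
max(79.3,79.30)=79.30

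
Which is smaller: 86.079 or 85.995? 85.995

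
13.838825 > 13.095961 True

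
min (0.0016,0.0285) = 0.0016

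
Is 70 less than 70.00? No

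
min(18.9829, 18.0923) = 18.0923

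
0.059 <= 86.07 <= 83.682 False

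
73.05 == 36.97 False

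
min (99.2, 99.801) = 99.2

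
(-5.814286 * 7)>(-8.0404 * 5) False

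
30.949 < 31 True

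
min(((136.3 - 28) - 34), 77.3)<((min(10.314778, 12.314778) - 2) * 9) True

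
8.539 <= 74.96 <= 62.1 False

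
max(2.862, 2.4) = 2.862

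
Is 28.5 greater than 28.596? No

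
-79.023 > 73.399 False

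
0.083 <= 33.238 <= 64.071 True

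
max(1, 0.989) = 1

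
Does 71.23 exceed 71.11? Yes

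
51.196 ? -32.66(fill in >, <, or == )>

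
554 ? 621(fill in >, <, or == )<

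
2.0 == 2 True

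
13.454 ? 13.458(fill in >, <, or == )<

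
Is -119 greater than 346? No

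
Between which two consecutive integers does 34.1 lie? 34 and 35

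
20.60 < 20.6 False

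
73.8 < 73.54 False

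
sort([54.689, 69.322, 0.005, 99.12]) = [0.005, 54.689, 69.322, 99.12]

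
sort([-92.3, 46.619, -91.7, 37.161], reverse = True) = [46.619, 37.161, -91.7, -92.3]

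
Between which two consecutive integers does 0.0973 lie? 0 and 1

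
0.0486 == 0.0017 False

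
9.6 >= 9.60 True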